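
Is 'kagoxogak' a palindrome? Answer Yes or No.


Forward: 'kagoxogak'
Reversed: 'kagoxogak'
They are identical.

Yes


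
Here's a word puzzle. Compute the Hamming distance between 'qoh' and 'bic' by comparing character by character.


Alignment:
Position 1: 'q' vs 'b' = DIFFER
Position 2: 'o' vs 'i' = DIFFER
Position 3: 'h' vs 'c' = DIFFER
Total differences: 3

3


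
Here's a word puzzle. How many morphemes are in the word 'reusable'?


Decomposition: re- (prefix) + use (root) + -able (suffix) = 3 morpheme(s)

3 morphemes


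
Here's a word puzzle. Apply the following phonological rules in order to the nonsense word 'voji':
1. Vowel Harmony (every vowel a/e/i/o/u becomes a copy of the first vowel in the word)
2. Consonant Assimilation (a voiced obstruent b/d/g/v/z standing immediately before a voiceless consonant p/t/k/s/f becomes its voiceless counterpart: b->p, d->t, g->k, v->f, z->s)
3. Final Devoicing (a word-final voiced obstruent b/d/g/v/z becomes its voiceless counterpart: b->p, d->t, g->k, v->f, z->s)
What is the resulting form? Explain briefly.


Starting form: 'voji'
Rule 1: Vowel Harmony: all vowels become 'o' (matching first vowel). 'voji' -> 'vojo'
Rule 2: Consonant Assimilation: no voiced obstruent (b/d/g/v/z) stands immediately before a voiceless consonant (p/t/k/s/f). No change.
Rule 3: Final Devoicing: the word ends in the vowel 'o', not a consonant. No change.
Final form: 'vojo'

vojo


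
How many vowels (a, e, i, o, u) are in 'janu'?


Vowels in 'janu': a, u = 2 vowels.

2


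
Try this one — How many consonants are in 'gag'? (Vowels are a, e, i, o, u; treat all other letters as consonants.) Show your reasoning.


Consonants in 'gag': g, g = 2 consonants.

2


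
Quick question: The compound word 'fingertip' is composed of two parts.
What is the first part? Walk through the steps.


Split 'fingertip' into 'finger' + 'tip'. The first part is 'finger'.

finger


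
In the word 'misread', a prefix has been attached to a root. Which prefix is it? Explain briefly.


The word 'misread' = 'mis' (prefix) + 'read' (root). The prefix is 'mis'.

mis


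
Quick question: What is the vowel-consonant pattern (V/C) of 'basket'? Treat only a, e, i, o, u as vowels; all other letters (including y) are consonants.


Letter mapping: b = C, a = V, s = C, k = C, e = V, t = C.

CVCCVC


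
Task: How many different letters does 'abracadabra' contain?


Unique letters in 'abracadabra': {a, b, c, d, r} = 5 distinct letters.

5


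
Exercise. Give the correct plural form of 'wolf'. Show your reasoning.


Apply rule: Change -f to -ves. 'wolf' becomes 'wolves'.

wolves


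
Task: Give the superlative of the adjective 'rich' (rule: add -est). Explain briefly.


Apply superlative formation (add -est): 'rich' -> 'richest'.

richest


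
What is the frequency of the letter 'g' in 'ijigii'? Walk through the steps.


Letter 'g' in 'ijigii': found at position(s) 4 = 1 occurrence(s).

1


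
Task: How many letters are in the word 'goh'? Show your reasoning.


Spell out 'goh' and number each letter: g(1), o(2), h(3). Total: 3 letters.

3


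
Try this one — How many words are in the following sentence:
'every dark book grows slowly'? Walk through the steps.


Split into words: every | dark | book | grows | slowly = 5 words.

5


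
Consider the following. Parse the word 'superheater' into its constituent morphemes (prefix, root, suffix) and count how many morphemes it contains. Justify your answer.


Step 1: Identify prefix: 'super' (meaning: above)
Step 2: Identify root: 'heat'
Step 3: Identify suffix(es): 'er'
Decomposition: super- (prefix: above) + heat (root) + -er (suffix: one who)
Total morphemes: 3

3 morphemes (super- (prefix: above) + heat (root) + -er (suffix: one who))


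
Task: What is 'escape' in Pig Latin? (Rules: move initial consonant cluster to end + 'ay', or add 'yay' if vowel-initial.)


'escape' starts with a vowel, so add 'yay': 'escapeyay'.

escapeyay


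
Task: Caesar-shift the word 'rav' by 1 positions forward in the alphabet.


Shift each letter by 1: r -> s, a -> b, v -> w. Result: 'sbw'.

sbw


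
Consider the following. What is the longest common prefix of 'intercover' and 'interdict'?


Compare from the start: 5 characters match: 'inter'. Mismatch at position 6: 'c' vs 'd'.

inter


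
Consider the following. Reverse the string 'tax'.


Reverse 'tax' character by character: 'xat'.

xat


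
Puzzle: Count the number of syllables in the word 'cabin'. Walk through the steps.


Break 'cabin' into syllables: cab-in -> cab | in = 2 syllables

2 syllables


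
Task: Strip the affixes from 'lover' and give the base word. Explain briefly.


Remove suffix '-er' from 'lover' to get root 'love'.

love


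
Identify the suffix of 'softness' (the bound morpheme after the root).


The word 'softness' = 'soft' (root) + '-ness' (suffix). The suffix is '-ness'.

ness


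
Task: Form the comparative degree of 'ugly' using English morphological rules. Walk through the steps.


Apply comparative formation (consonant + y: change y to i, add -er): 'ugly' -> 'uglier'.

uglier


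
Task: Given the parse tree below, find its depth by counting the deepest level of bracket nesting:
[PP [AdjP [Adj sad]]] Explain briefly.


Count bracket nesting levels:
'[' at pos 0: depth = 1
'[' at pos 4: depth = 2
'[' at pos 10: depth = 3
Maximum depth reached: 3

3


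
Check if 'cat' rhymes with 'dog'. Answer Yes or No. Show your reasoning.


Rime (stressed vowel + following sounds) of 'cat': -at = /æt/
Rime of 'dog': -og = /ɒg/
/æt/ and /ɒg/ are different ending sounds, so the words do not rhyme.

No


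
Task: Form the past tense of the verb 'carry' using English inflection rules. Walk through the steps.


Apply rule: Change -y to -ied. 'carry' becomes 'carried'.

carried


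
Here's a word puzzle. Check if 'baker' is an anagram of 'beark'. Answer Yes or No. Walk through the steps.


Sorted letters of 'baker': 'abekr'
Sorted letters of 'beark': 'abekr'
They match.

Yes


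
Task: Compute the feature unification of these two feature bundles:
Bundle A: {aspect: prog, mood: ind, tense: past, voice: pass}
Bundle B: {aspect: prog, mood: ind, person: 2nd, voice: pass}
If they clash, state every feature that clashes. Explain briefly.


Compare features:
aspect: A=prog vs B=prog -> unified: prog
mood: A=ind vs B=ind -> unified: ind
person: A=_ vs B=2nd -> unified: 2nd
tense: A=past vs B=_ -> unified: past
voice: A=pass vs B=pass -> unified: pass
No clashes found.

Unified: {aspect: prog, mood: ind, person: 2nd, tense: past, voice: pass}


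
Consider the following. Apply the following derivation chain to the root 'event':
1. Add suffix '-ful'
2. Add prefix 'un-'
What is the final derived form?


Step 1: Add suffix '-ful' to 'event' = 'eventful'
Step 2: Add prefix 'un-' to 'eventful' = 'uneventful'

uneventful


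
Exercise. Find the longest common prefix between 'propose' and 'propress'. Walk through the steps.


Compare from the start: 4 characters match: 'prop'. Mismatch at position 5: 'o' vs 'r'.

prop


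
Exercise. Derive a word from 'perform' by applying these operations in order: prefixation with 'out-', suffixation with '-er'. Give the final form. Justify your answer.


Step 1: Add prefix 'out-' to 'perform' = 'outperform'
Step 2: Add suffix '-er' to 'outperform' = 'outperformer'

outperformer


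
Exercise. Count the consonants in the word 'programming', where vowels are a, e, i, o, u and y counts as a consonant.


Consonants in 'programming': p, r, g, r, m, m, n, g = 8 consonants.

8


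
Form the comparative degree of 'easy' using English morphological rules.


Apply comparative formation (consonant + y: change y to i, add -er): 'easy' -> 'easier'.

easier


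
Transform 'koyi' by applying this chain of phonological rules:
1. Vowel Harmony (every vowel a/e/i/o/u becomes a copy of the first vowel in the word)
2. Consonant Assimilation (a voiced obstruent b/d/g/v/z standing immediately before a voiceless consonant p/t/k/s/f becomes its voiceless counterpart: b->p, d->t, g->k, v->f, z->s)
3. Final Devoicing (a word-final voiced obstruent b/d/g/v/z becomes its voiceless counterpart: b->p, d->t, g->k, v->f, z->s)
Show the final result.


Starting form: 'koyi'
Rule 1: Vowel Harmony: all vowels become 'o' (matching first vowel). 'koyi' -> 'koyo'
Rule 2: Consonant Assimilation: no voiced obstruent (b/d/g/v/z) stands immediately before a voiceless consonant (p/t/k/s/f). No change.
Rule 3: Final Devoicing: the word ends in the vowel 'o', not a consonant. No change.
Final form: 'koyo'

koyo


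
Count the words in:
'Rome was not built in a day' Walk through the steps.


Split into words: Rome | was | not | built | in | a | day = 7 words.

7


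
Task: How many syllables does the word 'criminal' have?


Break 'criminal' into syllables: crim-i-nal -> crim | i | nal = 3 syllables

3 syllables


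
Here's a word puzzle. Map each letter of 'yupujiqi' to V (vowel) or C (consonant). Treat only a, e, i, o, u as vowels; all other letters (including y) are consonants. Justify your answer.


Letter mapping: y = C, u = V, p = C, u = V, j = C, i = V, q = C, i = V.

CVCVCVCV


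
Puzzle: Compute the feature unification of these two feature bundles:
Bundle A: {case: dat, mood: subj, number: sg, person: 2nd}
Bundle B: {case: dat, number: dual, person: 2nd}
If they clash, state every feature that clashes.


Compare features:
case: A=dat vs B=dat -> unified: dat
mood: A=subj vs B=_ -> unified: subj
number: A=sg vs B=dual -> CLASH
person: A=2nd vs B=2nd -> unified: 2nd
Clash detected on feature 'number' (sg vs dual); unification fails.

CLASH on 'number' (sg vs dual)


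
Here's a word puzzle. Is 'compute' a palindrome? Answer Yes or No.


Forward: 'compute'
Reversed: 'etupmoc'
They differ.

No


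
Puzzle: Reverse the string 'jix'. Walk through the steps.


Reverse 'jix' character by character: 'xij'.

xij


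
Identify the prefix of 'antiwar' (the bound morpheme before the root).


The word 'antiwar' = 'anti' (prefix) + 'war' (root). The prefix is 'anti'.

anti


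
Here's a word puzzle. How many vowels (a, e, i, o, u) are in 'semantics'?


Vowels in 'semantics': e, a, i = 3 vowels.

3


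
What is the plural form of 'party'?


Apply rule: Change -y to -ies (consonant + y). 'party' becomes 'parties'.

parties


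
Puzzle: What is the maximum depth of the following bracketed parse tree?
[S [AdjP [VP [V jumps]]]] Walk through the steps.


Count bracket nesting levels:
'[' at pos 0: depth = 1
'[' at pos 3: depth = 2
'[' at pos 9: depth = 3
'[' at pos 13: depth = 4
Maximum depth reached: 4

4


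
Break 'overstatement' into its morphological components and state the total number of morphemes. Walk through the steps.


Step 1: Identify prefix: 'over' (meaning: excessively)
Step 2: Identify root: 'state'
Step 3: Identify suffix(es): 'ment'
Decomposition: over- (prefix: excessively) + state (root) + -ment (suffix: action/result)
Total morphemes: 3

3 morphemes (over- (prefix: excessively) + state (root) + -ment (suffix: action/result))


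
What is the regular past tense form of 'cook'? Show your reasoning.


Apply rule: Add -ed. 'cook' becomes 'cooked'.

cooked


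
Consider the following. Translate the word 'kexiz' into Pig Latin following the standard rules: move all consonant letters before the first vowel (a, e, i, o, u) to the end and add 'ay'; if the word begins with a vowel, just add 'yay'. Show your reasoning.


'kexiz': move consonant cluster 'k' to end and add 'ay': 'exizkay'.

exizkay


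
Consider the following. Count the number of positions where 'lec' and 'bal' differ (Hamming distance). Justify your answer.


Alignment:
Position 1: 'l' vs 'b' = DIFFER
Position 2: 'e' vs 'a' = DIFFER
Position 3: 'c' vs 'l' = DIFFER
Total differences: 3

3


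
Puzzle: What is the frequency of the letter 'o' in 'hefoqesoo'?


Letter 'o' in 'hefoqesoo': found at position(s) 4, 8, 9 = 3 occurrence(s).

3


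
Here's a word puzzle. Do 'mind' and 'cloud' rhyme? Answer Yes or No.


Rime (stressed vowel + following sounds) of 'mind': -ind = /aɪnd/
Rime of 'cloud': -oud = /aʊd/
/aɪnd/ and /aʊd/ are different ending sounds, so the words do not rhyme.

No


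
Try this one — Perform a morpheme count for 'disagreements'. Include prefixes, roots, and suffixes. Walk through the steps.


Decomposition: dis- (prefix) + agree (root) + -ment (suffix) + -s (plural) = 4 morpheme(s)

4 morphemes


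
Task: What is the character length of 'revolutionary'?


Spell out 'revolutionary' and number each letter: r(1), e(2), v(3), o(4), l(5), u(6), t(7), i(8), o(9), n(10), a(11), r(12), y(13). Total: 13 letters.

13


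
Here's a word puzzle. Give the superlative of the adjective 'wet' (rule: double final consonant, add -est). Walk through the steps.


Apply superlative formation (double final consonant, add -est): 'wet' -> 'wettest'.

wettest


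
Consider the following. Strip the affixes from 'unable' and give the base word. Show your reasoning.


Remove prefix 'un' from 'unable' to get root 'able'.

able


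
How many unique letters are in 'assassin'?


Unique letters in 'assassin': {a, i, n, s} = 4 distinct letters.

4


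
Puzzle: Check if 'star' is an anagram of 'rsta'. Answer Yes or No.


Sorted letters of 'star': 'arst'
Sorted letters of 'rsta': 'arst'
They match.

Yes


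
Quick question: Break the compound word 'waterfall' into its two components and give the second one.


Split 'waterfall' into 'water' + 'fall'. The second part is 'fall'.

fall


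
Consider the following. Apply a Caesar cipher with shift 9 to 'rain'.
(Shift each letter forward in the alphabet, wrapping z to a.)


Shift each letter by 9: r -> a, a -> j, i -> r, n -> w. Result: 'ajrw'.

ajrw


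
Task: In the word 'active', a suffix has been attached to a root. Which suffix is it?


The word 'active' = 'act' (root) + '-ive' (suffix). The suffix is '-ive'.

ive


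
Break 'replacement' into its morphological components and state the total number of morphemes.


Step 1: Identify prefix: 're' (meaning: again)
Step 2: Identify root: 'place'
Step 3: Identify suffix(es): 'ment'
Decomposition: re- (prefix: again) + place (root) + -ment (suffix: action/result)
Total morphemes: 3

3 morphemes (re- (prefix: again) + place (root) + -ment (suffix: action/result))


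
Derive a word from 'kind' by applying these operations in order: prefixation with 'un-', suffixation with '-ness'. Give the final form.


Step 1: Add prefix 'un-' to 'kind' = 'unkind'
Step 2: Add suffix '-ness' to 'unkind' = 'unkindness'

unkindness


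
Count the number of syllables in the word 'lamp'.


Break 'lamp' into syllables: lamp -> lamp = 1 syllable

1 syllable


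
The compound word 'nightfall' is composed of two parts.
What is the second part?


Split 'nightfall' into 'night' + 'fall'. The second part is 'fall'.

fall


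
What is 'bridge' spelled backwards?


Reverse 'bridge' character by character: 'egdirb'.

egdirb


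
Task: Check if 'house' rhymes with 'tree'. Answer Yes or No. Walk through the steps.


Rime (stressed vowel + following sounds) of 'house': -ouse = /aʊs/
Rime of 'tree': -ee = /iː/
/aʊs/ and /iː/ are different ending sounds, so the words do not rhyme.

No


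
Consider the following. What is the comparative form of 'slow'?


Apply comparative formation (add -er): 'slow' -> 'slower'.

slower


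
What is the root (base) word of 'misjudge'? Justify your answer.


Remove prefix 'mis' from 'misjudge' to get root 'judge'.

judge


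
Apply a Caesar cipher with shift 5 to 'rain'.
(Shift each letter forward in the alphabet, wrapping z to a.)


Shift each letter by 5: r -> w, a -> f, i -> n, n -> s. Result: 'wfns'.

wfns


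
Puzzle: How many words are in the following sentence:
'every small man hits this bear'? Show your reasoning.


Split into words: every | small | man | hits | this | bear = 6 words.

6


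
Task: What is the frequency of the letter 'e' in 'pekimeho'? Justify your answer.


Letter 'e' in 'pekimeho': found at position(s) 2, 6 = 2 occurrence(s).

2


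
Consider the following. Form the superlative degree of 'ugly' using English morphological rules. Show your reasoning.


Apply superlative formation (consonant + y: change y to i, add -est): 'ugly' -> 'ugliest'.

ugliest


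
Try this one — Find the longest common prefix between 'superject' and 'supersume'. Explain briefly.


Compare from the start: 5 characters match: 'super'. Mismatch at position 6: 'j' vs 's'.

super


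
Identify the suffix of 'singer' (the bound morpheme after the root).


The word 'singer' = 'sing' (root) + '-er' (suffix). The suffix is '-er'.

er


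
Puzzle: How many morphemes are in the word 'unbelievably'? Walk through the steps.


Decomposition: un- (prefix) + believe (root) + -able (suffix) + -ly (suffix) = 4 morpheme(s)

4 morphemes


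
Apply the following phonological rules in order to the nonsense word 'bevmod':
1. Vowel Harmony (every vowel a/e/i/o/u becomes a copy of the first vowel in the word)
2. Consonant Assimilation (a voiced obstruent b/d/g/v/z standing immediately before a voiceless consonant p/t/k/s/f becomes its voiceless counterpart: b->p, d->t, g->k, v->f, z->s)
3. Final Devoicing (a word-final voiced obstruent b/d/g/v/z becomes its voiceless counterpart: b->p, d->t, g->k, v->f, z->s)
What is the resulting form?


Starting form: 'bevmod'
Rule 1: Vowel Harmony: all vowels become 'e' (matching first vowel). 'bevmod' -> 'bevmed'
Rule 2: Consonant Assimilation: no voiced obstruent (b/d/g/v/z) stands immediately before a voiceless consonant (p/t/k/s/f). No change.
Rule 3: Final Devoicing: word-final voiced obstruent 'd' becomes voiceless 't'. 'bevmed' -> 'bevmet'
Final form: 'bevmet'

bevmet


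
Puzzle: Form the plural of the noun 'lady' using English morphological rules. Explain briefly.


Apply rule: Change -y to -ies (consonant + y). 'lady' becomes 'ladies'.

ladies


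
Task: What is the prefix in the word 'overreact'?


The word 'overreact' = 'over' (prefix) + 'react' (root). The prefix is 'over'.

over


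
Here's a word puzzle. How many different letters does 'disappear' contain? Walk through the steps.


Unique letters in 'disappear': {a, d, e, i, p, r, s} = 7 distinct letters.

7


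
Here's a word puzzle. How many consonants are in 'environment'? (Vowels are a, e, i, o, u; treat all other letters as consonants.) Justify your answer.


Consonants in 'environment': n, v, r, n, m, n, t = 7 consonants.

7


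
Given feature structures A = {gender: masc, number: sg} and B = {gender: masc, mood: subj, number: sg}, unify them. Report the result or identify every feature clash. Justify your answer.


Compare features:
gender: A=masc vs B=masc -> unified: masc
mood: A=_ vs B=subj -> unified: subj
number: A=sg vs B=sg -> unified: sg
No clashes found.

Unified: {gender: masc, mood: subj, number: sg}


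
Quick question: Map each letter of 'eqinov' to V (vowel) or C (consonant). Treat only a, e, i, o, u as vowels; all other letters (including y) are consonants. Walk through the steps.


Letter mapping: e = V, q = C, i = V, n = C, o = V, v = C.

VCVCVC


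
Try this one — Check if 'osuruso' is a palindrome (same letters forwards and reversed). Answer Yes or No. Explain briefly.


Forward: 'osuruso'
Reversed: 'osuruso'
They are identical.

Yes


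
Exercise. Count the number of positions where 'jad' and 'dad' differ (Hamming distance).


Alignment:
Position 1: 'j' vs 'd' = DIFFER
Position 2: 'a' vs 'a' = match
Position 3: 'd' vs 'd' = match
Total differences: 1

1


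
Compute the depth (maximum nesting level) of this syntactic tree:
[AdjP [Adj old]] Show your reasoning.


Count bracket nesting levels:
'[' at pos 0: depth = 1
'[' at pos 6: depth = 2
Maximum depth reached: 2

2


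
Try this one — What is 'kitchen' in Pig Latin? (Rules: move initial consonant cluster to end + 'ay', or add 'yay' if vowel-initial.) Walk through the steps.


'kitchen': move consonant cluster 'k' to end and add 'ay': 'itchenkay'.

itchenkay


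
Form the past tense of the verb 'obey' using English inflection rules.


Apply rule: Add -ed. 'obey' becomes 'obeyed'.

obeyed


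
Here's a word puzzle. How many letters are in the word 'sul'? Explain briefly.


Spell out 'sul' and number each letter: s(1), u(2), l(3). Total: 3 letters.

3


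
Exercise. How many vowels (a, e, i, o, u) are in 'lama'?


Vowels in 'lama': a, a = 2 vowels.

2


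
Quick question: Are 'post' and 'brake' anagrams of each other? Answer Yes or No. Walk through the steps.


Sorted letters of 'post': 'opst'
Sorted letters of 'brake': 'abekr'
They do not match.

No


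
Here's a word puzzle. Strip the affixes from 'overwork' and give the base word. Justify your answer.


Remove prefix 'over' from 'overwork' to get root 'work'.

work


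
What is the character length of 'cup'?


Spell out 'cup' and number each letter: c(1), u(2), p(3). Total: 3 letters.

3


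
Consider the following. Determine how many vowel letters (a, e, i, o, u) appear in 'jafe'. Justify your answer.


Vowels in 'jafe': a, e = 2 vowels.

2


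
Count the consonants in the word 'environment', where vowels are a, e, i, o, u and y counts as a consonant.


Consonants in 'environment': n, v, r, n, m, n, t = 7 consonants.

7


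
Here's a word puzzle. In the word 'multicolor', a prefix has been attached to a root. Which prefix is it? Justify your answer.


The word 'multicolor' = 'multi' (prefix) + 'color' (root). The prefix is 'multi'.

multi


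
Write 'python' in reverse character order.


Reverse 'python' character by character: 'nohtyp'.

nohtyp


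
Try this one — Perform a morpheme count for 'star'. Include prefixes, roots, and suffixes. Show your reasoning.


Decomposition: star (free morpheme) = 1 morpheme(s)

1 morphemes


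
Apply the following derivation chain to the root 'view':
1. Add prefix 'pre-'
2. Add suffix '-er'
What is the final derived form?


Step 1: Add prefix 'pre-' to 'view' = 'preview'
Step 2: Add suffix '-er' to 'preview' = 'previewer'

previewer


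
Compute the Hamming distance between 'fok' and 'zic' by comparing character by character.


Alignment:
Position 1: 'f' vs 'z' = DIFFER
Position 2: 'o' vs 'i' = DIFFER
Position 3: 'k' vs 'c' = DIFFER
Total differences: 3

3


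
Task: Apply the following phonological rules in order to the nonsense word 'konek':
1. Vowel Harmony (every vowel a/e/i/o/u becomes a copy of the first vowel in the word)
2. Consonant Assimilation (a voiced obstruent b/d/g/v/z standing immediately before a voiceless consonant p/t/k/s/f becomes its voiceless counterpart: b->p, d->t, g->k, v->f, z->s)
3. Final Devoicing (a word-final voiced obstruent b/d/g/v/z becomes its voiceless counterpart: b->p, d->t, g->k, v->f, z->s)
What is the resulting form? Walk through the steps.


Starting form: 'konek'
Rule 1: Vowel Harmony: all vowels become 'o' (matching first vowel). 'konek' -> 'konok'
Rule 2: Consonant Assimilation: no voiced obstruent (b/d/g/v/z) stands immediately before a voiceless consonant (p/t/k/s/f). No change.
Rule 3: Final Devoicing: final consonant 'k' is not one of the voiced obstruents b/d/g/v/z. No change.
Final form: 'konok'

konok


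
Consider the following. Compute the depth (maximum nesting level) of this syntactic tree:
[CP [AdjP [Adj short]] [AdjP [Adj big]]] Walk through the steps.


Count bracket nesting levels:
'[' at pos 0: depth = 1
'[' at pos 4: depth = 2
'[' at pos 10: depth = 3
'[' at pos 23: depth = 2
'[' at pos 29: depth = 3
Maximum depth reached: 3

3


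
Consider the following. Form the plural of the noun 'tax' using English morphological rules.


Apply rule: Add -es (sibilant/fricative ending). 'tax' becomes 'taxes'.

taxes


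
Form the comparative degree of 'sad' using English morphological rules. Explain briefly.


Apply comparative formation (double final consonant, add -er): 'sad' -> 'sadder'.

sadder


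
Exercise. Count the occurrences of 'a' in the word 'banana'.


Letter 'a' in 'banana': found at position(s) 2, 4, 6 = 3 occurrence(s).

3


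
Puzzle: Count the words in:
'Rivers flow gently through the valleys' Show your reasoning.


Split into words: Rivers | flow | gently | through | the | valleys = 6 words.

6


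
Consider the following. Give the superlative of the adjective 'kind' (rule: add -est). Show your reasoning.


Apply superlative formation (add -est): 'kind' -> 'kindest'.

kindest


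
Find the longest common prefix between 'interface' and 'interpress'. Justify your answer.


Compare from the start: 5 characters match: 'inter'. Mismatch at position 6: 'f' vs 'p'.

inter


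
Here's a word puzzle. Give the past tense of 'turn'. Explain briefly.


Apply rule: Add -ed. 'turn' becomes 'turned'.

turned


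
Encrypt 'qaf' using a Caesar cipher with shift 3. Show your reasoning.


Shift each letter by 3: q -> t, a -> d, f -> i. Result: 'tdi'.

tdi


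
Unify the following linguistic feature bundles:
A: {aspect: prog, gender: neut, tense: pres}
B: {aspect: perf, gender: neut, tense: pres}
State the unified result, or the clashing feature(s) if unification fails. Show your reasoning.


Compare features:
aspect: A=prog vs B=perf -> CLASH
gender: A=neut vs B=neut -> unified: neut
tense: A=pres vs B=pres -> unified: pres
Clash detected on feature 'aspect' (prog vs perf); unification fails.

CLASH on 'aspect' (prog vs perf)


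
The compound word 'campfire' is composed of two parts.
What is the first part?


Split 'campfire' into 'camp' + 'fire'. The first part is 'camp'.

camp


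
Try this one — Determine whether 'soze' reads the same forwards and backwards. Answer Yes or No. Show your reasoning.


Forward: 'soze'
Reversed: 'ezos'
They differ.

No


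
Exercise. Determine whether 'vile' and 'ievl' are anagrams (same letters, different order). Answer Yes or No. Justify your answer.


Sorted letters of 'vile': 'eilv'
Sorted letters of 'ievl': 'eilv'
They match.

Yes


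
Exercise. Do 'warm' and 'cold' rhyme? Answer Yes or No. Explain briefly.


Rime (stressed vowel + following sounds) of 'warm': -arm = /ɔːrm/
Rime of 'cold': -old = /oʊld/
/ɔːrm/ and /oʊld/ are different ending sounds, so the words do not rhyme.

No


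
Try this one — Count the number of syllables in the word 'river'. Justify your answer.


Break 'river' into syllables: riv-er -> riv | er = 2 syllables

2 syllables


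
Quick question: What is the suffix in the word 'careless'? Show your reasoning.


The word 'careless' = 'care' (root) + '-less' (suffix). The suffix is '-less'.

less


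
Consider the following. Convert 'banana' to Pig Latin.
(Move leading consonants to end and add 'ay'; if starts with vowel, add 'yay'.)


'banana': move consonant cluster 'b' to end and add 'ay': 'ananabay'.

ananabay


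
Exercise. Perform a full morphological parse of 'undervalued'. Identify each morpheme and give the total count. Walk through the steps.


Step 1: Identify prefix: 'under' (meaning: beneath/insufficient)
Step 2: Identify root: 'value'
Step 3: Identify suffix(es): 'ed'
Decomposition: under- (prefix: beneath/insufficient) + value (root) + -ed (suffix: past)
Total morphemes: 3

3 morphemes (under- (prefix: beneath/insufficient) + value (root) + -ed (suffix: past))


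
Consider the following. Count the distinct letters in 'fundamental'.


Unique letters in 'fundamental': {a, d, e, f, l, m, n, t, u} = 9 distinct letters.

9


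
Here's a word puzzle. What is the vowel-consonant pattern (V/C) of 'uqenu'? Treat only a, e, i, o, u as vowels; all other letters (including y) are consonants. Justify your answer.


Letter mapping: u = V, q = C, e = V, n = C, u = V.

VCVCV


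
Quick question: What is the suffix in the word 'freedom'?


The word 'freedom' = 'free' (root) + '-dom' (suffix). The suffix is '-dom'.

dom


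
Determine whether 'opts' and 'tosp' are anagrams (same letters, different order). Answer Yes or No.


Sorted letters of 'opts': 'opst'
Sorted letters of 'tosp': 'opst'
They match.

Yes


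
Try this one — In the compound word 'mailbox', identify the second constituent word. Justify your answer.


Split 'mailbox' into 'mail' + 'box'. The second part is 'box'.

box


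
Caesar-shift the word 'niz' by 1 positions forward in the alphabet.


Shift each letter by 1: n -> o, i -> j, z -> a. Result: 'oja'.

oja


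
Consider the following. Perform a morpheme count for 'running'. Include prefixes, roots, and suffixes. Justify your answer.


Decomposition: run (root) + -ing (suffix) = 2 morpheme(s)

2 morphemes


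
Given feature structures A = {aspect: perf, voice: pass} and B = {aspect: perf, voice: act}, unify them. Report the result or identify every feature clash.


Compare features:
aspect: A=perf vs B=perf -> unified: perf
voice: A=pass vs B=act -> CLASH
Clash detected on feature 'voice' (pass vs act); unification fails.

CLASH on 'voice' (pass vs act)


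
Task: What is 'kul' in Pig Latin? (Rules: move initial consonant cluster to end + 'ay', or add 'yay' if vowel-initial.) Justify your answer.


'kul': move consonant cluster 'k' to end and add 'ay': 'ulkay'.

ulkay


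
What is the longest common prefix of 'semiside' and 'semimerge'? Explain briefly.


Compare from the start: 4 characters match: 'semi'. Mismatch at position 5: 's' vs 'm'.

semi


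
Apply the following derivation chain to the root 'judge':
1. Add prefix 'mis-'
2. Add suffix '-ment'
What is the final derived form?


Step 1: Add prefix 'mis-' to 'judge' = 'misjudge'
Step 2: Add suffix '-ment' to 'misjudge' = 'misjudgment'

misjudgment


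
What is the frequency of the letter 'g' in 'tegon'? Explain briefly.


Letter 'g' in 'tegon': found at position(s) 3 = 1 occurrence(s).

1


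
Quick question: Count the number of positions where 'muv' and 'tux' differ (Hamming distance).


Alignment:
Position 1: 'm' vs 't' = DIFFER
Position 2: 'u' vs 'u' = match
Position 3: 'v' vs 'x' = DIFFER
Total differences: 2

2


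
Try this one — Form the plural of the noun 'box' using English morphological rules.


Apply rule: Add -es (sibilant/fricative ending). 'box' becomes 'boxes'.

boxes


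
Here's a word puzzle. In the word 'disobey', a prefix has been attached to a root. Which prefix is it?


The word 'disobey' = 'dis' (prefix) + 'obey' (root). The prefix is 'dis'.

dis


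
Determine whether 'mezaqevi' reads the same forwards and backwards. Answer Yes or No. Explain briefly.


Forward: 'mezaqevi'
Reversed: 'iveqazem'
They differ.

No


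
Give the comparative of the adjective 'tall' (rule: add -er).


Apply comparative formation (add -er): 'tall' -> 'taller'.

taller


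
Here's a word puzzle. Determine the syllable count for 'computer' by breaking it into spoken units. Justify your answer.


Break 'computer' into syllables: com-pu-ter -> com | pu | ter = 3 syllables

3 syllables


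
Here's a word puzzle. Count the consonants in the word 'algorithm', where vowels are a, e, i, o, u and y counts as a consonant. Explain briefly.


Consonants in 'algorithm': l, g, r, t, h, m = 6 consonants.

6


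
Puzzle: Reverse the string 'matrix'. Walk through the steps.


Reverse 'matrix' character by character: 'xirtam'.

xirtam


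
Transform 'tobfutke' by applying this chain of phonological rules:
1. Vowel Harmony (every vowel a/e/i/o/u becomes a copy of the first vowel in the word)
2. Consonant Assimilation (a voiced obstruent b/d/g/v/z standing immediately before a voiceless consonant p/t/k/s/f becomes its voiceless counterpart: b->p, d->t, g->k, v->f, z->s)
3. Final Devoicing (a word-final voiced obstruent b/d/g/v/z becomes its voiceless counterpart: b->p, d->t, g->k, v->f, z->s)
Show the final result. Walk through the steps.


Starting form: 'tobfutke'
Rule 1: Vowel Harmony: all vowels become 'o' (matching first vowel). 'tobfutke' -> 'tobfotko'
Rule 2: Consonant Assimilation: voiced obstruent before voiceless consonant becomes voiceless ('bf' -> 'pf'). 'tobfotko' -> 'topfotko'
Rule 3: Final Devoicing: the word ends in the vowel 'o', not a consonant. No change.
Final form: 'topfotko'

topfotko


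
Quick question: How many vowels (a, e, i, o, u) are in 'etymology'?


Vowels in 'etymology': e, o, o = 3 vowels.

3


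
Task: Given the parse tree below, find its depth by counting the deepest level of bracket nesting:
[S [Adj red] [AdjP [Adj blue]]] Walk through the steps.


Count bracket nesting levels:
'[' at pos 0: depth = 1
'[' at pos 3: depth = 2
'[' at pos 13: depth = 2
'[' at pos 19: depth = 3
Maximum depth reached: 3

3


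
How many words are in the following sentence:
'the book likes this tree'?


Split into words: the | book | likes | this | tree = 5 words.

5


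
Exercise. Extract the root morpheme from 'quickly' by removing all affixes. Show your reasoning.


Remove suffix '-ly' from 'quickly' to get root 'quick'.

quick


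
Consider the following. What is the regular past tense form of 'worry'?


Apply rule: Change -y to -ied. 'worry' becomes 'worried'.

worried


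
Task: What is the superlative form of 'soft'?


Apply superlative formation (add -est): 'soft' -> 'softest'.

softest


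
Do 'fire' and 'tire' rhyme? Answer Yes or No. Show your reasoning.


Rime (stressed vowel + following sounds) of 'fire': -ire = /aɪər/
Rime of 'tire': -ire = /aɪər/
/aɪər/ and /aɪər/ are the same ending sound, so the words rhyme.

Yes


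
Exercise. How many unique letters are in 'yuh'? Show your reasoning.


Unique letters in 'yuh': {h, u, y} = 3 distinct letters.

3


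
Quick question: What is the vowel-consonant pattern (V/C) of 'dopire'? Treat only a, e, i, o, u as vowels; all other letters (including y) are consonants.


Letter mapping: d = C, o = V, p = C, i = V, r = C, e = V.

CVCVCV


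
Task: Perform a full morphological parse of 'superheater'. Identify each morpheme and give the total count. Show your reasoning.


Step 1: Identify prefix: 'super' (meaning: above)
Step 2: Identify root: 'heat'
Step 3: Identify suffix(es): 'er'
Decomposition: super- (prefix: above) + heat (root) + -er (suffix: one who)
Total morphemes: 3

3 morphemes (super- (prefix: above) + heat (root) + -er (suffix: one who))


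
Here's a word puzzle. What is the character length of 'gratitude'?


Spell out 'gratitude' and number each letter: g(1), r(2), a(3), t(4), i(5), t(6), u(7), d(8), e(9). Total: 9 letters.

9


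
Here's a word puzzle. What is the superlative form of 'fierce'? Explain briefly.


Apply superlative formation (ends in e: add -st): 'fierce' -> 'fiercest'.

fiercest


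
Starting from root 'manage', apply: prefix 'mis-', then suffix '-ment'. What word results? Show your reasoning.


Step 1: Add prefix 'mis-' to 'manage' = 'mismanage'
Step 2: Add suffix '-ment' to 'mismanage' = 'mismanagement'

mismanagement


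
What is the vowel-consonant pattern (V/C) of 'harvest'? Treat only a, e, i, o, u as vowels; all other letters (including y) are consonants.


Letter mapping: h = C, a = V, r = C, v = C, e = V, s = C, t = C.

CVCCVCC


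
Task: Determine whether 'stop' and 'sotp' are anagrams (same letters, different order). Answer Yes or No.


Sorted letters of 'stop': 'opst'
Sorted letters of 'sotp': 'opst'
They match.

Yes


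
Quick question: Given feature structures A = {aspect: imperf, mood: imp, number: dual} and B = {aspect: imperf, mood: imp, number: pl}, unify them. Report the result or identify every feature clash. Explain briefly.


Compare features:
aspect: A=imperf vs B=imperf -> unified: imperf
mood: A=imp vs B=imp -> unified: imp
number: A=dual vs B=pl -> CLASH
Clash detected on feature 'number' (dual vs pl); unification fails.

CLASH on 'number' (dual vs pl)


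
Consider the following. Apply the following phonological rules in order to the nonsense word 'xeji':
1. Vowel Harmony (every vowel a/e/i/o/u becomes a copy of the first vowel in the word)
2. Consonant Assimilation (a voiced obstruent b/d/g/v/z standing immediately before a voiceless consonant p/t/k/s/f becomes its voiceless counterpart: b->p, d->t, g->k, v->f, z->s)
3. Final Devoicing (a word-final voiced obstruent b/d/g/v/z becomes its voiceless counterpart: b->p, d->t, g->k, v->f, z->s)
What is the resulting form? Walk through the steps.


Starting form: 'xeji'
Rule 1: Vowel Harmony: all vowels become 'e' (matching first vowel). 'xeji' -> 'xeje'
Rule 2: Consonant Assimilation: no voiced obstruent (b/d/g/v/z) stands immediately before a voiceless consonant (p/t/k/s/f). No change.
Rule 3: Final Devoicing: the word ends in the vowel 'e', not a consonant. No change.
Final form: 'xeje'

xeje


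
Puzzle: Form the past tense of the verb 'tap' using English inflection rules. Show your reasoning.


Apply rule: Double final consonant and add -ed. 'tap' becomes 'tapped'.

tapped


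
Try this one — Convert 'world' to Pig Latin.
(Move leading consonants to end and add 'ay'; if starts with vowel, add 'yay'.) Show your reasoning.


'world': move consonant cluster 'w' to end and add 'ay': 'orldway'.

orldway


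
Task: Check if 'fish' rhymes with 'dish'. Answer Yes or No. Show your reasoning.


Rime (stressed vowel + following sounds) of 'fish': -ish = /ɪʃ/
Rime of 'dish': -ish = /ɪʃ/
/ɪʃ/ and /ɪʃ/ are the same ending sound, so the words rhyme.

Yes


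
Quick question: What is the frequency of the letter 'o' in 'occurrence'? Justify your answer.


Letter 'o' in 'occurrence': found at position(s) 1 = 1 occurrence(s).

1


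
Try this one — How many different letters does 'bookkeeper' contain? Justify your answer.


Unique letters in 'bookkeeper': {b, e, k, o, p, r} = 6 distinct letters.

6


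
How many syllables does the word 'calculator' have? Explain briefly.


Break 'calculator' into syllables: cal-cu-la-tor -> cal | cu | la | tor = 4 syllables

4 syllables


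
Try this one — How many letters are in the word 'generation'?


Spell out 'generation' and number each letter: g(1), e(2), n(3), e(4), r(5), a(6), t(7), i(8), o(9), n(10). Total: 10 letters.

10


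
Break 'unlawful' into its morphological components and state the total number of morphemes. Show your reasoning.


Step 1: Identify prefix: 'un' (meaning: not/reverse)
Step 2: Identify root: 'law'
Step 3: Identify suffix(es): 'ful'
Decomposition: un- (prefix: not/reverse) + law (root) + -ful (suffix: full of)
Total morphemes: 3

3 morphemes (un- (prefix: not/reverse) + law (root) + -ful (suffix: full of))


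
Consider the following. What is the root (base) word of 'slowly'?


Remove suffix '-ly' from 'slowly' to get root 'slow'.

slow


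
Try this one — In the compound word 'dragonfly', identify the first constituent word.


Split 'dragonfly' into 'dragon' + 'fly'. The first part is 'dragon'.

dragon


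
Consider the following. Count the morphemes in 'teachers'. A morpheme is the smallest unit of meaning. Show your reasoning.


Decomposition: teach (root) + -er (suffix) + -s (plural) = 3 morpheme(s)

3 morphemes


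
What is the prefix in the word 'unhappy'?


The word 'unhappy' = 'un' (prefix) + 'happy' (root). The prefix is 'un'.

un


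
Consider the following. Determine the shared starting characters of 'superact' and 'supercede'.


Compare from the start: 5 characters match: 'super'. Mismatch at position 6: 'a' vs 'c'.

super
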